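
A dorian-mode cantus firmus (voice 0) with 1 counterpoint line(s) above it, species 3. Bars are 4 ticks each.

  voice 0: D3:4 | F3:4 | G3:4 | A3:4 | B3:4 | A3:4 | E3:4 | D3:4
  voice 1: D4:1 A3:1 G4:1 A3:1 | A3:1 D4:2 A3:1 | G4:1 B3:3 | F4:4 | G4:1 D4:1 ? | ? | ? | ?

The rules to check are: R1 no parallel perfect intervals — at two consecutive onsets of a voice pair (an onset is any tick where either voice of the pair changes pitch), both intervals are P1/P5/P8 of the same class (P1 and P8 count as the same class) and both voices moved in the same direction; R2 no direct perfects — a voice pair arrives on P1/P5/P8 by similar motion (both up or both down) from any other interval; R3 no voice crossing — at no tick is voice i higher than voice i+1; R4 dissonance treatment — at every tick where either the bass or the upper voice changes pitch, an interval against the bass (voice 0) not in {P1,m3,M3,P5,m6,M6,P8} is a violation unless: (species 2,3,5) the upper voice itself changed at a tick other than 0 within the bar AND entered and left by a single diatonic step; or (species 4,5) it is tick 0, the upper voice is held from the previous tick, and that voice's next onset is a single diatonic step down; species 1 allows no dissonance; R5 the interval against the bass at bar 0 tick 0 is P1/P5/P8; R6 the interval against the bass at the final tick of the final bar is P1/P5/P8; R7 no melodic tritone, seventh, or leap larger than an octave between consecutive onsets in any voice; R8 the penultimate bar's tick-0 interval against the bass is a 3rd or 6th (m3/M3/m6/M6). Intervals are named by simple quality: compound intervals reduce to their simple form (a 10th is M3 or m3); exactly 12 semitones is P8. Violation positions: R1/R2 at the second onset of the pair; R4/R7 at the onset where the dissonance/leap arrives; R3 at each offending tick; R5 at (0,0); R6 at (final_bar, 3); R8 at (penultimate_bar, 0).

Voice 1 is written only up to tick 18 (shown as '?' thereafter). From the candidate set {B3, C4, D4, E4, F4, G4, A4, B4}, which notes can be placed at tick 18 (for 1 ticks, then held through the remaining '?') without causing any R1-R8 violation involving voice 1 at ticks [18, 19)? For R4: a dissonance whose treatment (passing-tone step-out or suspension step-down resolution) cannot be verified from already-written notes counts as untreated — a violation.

{B3, B4, D4, G4}

B3: legal
C4: violates R4
D4: legal
E4: violates R4
F4: violates R4
G4: legal
A4: violates R4
B4: legal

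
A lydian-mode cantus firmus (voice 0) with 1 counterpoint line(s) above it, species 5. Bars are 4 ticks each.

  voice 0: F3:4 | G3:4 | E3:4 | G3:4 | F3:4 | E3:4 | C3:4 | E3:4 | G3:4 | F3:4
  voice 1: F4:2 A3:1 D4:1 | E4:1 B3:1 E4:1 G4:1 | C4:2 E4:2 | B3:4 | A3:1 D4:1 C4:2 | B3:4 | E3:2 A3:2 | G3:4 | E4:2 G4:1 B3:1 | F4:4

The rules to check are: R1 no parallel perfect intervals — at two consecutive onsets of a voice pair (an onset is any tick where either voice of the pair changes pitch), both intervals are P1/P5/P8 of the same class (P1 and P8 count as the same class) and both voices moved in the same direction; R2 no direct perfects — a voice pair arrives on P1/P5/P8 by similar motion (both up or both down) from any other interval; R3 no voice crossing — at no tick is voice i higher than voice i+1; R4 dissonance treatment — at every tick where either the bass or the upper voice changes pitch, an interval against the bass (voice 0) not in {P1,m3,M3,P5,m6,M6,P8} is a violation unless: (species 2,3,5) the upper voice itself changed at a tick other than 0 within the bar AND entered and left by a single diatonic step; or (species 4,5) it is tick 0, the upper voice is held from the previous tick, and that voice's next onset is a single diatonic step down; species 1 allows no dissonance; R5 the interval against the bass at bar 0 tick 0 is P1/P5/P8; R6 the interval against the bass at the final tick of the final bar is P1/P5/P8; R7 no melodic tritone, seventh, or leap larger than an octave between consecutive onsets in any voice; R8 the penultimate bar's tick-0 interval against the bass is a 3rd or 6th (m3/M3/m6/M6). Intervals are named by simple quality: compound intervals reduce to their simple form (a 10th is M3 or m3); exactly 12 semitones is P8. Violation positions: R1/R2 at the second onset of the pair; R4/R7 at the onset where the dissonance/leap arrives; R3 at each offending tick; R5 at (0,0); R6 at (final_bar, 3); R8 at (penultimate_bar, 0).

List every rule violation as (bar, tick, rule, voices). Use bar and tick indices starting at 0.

bar 0: v0=F3 v1=F4 downbeat P8
bar 1: v0=G3 v1=E4 downbeat M6
bar 2: v0=E3 v1=C4 downbeat m6
bar 3: v0=G3 v1=B3 downbeat M3
bar 4: v0=F3 v1=A3 downbeat M3
bar 5: v0=E3 v1=B3 downbeat P5
bar 6: v0=C3 v1=E3 downbeat M3
bar 7: v0=E3 v1=G3 downbeat m3
bar 8: v0=G3 v1=E4 downbeat M6
bar 9: v0=F3 v1=F4 downbeat P8
  -> R1 @ bar 5 tick 0 v(0, 1): F3/C4 P5 -> E3/B3 P5 similar
  -> R7 @ bar 9 tick 0 v(1,): B3->F4 leap 6st

(5, 0, R1, (0, 1))
(9, 0, R7, (1,))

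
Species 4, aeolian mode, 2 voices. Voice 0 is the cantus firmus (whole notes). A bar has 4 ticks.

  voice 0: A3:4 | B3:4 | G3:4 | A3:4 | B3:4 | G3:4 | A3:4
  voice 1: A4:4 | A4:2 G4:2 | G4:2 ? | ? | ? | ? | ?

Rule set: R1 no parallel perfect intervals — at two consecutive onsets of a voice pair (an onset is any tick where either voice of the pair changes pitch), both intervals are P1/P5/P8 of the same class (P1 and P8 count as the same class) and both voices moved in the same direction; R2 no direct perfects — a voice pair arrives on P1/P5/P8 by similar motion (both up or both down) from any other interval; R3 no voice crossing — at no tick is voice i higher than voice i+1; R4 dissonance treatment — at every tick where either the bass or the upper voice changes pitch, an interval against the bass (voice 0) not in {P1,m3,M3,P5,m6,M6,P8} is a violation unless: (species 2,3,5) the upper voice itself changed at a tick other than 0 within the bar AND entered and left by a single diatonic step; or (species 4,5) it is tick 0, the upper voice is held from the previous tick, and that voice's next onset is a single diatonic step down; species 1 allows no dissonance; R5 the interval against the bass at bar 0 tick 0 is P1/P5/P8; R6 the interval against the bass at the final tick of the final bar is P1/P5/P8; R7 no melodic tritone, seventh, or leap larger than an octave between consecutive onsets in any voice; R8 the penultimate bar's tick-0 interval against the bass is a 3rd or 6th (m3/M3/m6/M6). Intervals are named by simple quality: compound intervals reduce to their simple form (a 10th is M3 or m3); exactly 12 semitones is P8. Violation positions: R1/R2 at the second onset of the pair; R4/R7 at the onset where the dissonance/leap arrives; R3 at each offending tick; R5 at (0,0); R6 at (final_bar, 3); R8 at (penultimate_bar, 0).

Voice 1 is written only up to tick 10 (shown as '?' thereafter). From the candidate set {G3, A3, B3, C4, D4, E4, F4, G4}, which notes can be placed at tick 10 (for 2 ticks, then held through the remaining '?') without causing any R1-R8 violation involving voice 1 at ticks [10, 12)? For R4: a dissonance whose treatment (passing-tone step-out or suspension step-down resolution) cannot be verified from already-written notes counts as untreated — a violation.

{B3, D4, E4, G3, G4}

G3: legal
A3: violates R4,R7
B3: legal
C4: violates R4
D4: legal
E4: legal
F4: violates R4
G4: legal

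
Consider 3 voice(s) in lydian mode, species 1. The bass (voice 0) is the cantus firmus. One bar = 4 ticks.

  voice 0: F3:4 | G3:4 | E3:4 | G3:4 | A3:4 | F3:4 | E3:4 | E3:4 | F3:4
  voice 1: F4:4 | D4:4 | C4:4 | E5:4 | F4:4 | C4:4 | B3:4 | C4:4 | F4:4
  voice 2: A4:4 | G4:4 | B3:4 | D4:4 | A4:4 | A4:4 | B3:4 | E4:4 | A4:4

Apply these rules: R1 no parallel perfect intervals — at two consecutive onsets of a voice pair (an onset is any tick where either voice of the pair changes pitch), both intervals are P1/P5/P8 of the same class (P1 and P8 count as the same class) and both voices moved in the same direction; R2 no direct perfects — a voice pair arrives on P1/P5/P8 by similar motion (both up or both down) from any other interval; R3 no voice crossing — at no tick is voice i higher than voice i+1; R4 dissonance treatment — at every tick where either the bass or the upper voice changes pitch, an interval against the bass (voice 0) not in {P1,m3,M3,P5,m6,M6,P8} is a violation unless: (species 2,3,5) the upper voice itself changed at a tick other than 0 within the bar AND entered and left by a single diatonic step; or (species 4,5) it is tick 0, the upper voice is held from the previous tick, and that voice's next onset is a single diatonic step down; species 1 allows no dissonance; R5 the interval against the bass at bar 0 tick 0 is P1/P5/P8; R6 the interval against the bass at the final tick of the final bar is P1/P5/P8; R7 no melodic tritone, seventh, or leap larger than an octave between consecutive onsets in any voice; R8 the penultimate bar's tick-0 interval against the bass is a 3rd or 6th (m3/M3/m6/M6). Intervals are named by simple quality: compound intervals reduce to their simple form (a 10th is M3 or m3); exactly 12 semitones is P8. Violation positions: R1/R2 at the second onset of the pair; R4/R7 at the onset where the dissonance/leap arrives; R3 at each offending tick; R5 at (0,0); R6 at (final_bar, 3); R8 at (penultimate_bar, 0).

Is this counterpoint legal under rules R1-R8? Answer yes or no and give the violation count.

bar 0: v0=F3 v1=F4 v2=A4 (M3)
bar 1: v0=G3 v1=D4 v2=G4 (P8)
bar 2: v0=E3 v1=C4 v2=B3 (P5)
bar 3: v0=G3 v1=E5 v2=D4 (P5)
bar 4: v0=A3 v1=F4 v2=A4 (P8)
bar 5: v0=F3 v1=C4 v2=A4 (M3)
bar 6: v0=E3 v1=B3 v2=B3 (P5)
bar 7: v0=E3 v1=C4 v2=E4 (P8)
bar 8: v0=F3 v1=F4 v2=A4 (M3)
  R5 @ bar0.0: opens on M3
  R2 @ bar2.0: G3/G4 P8 -> E3/B3 P5 similar
  R3 @ bar2.0: C4 above B3
  R3 @ bar2.1: C4 above B3
  R3 @ bar2.2: C4 above B3
  R3 @ bar2.3: C4 above B3
  R1 @ bar3.0: E3/B3 P5 -> G3/D4 P5 similar
  R3 @ bar3.0: E5 above D4
  R7 @ bar3.0: C4->E5 leap 16st
  R3 @ bar3.1: E5 above D4
  R3 @ bar3.2: E5 above D4
  R3 @ bar3.3: E5 above D4
  R2 @ bar4.0: G3/D4 P5 -> A3/A4 P8 similar
  R7 @ bar4.0: E5->F4 leap 11st
  R2 @ bar5.0: A3/F4 m6 -> F3/C4 P5 similar
  R1 @ bar6.0: F3/C4 P5 -> E3/B3 P5 similar
  R2 @ bar6.0: F3/A4 M3 -> E3/B3 P5 similar
  R2 @ bar6.0: C4/A4 M6 -> B3/B3 P1 similar
  R7 @ bar6.0: A4->B3 leap 10st
  R8 @ bar7.0: penult P8 not 3rd/6th
  R2 @ bar8.0: E3/C4 m6 -> F3/F4 P8 similar
  R6 @ bar8.3: closes on M3

No (22 violations)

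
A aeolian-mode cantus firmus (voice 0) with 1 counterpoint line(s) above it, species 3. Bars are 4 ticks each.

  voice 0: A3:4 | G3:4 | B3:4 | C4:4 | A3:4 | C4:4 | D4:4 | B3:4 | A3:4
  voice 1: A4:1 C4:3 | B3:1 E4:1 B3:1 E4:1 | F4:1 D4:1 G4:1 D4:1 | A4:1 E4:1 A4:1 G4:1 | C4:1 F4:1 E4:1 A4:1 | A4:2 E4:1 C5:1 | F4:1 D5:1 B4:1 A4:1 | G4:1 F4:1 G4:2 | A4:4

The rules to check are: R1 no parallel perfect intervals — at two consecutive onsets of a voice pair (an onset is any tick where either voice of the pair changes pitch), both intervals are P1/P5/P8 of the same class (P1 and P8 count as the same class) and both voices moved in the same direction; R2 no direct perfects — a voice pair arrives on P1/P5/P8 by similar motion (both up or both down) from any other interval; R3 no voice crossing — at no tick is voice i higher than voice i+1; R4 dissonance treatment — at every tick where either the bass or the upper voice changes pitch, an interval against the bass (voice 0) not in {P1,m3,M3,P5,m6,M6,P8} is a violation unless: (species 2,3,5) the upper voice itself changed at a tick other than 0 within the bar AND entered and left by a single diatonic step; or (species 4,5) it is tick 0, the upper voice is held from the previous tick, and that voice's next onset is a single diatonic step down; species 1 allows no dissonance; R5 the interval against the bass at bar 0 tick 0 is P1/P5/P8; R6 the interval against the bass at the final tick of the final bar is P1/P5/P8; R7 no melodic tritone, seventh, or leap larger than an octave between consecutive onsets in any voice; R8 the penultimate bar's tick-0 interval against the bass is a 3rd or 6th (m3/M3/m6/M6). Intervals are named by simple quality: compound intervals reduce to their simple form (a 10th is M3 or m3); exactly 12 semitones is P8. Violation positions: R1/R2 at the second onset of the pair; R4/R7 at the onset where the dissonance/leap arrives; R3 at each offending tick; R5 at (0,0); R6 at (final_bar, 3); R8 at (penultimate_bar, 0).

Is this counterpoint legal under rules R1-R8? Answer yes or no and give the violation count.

No (1 violations)

bar 0: v0=A3 v1=A4 (P8)
bar 1: v0=G3 v1=B3 (M3)
bar 2: v0=B3 v1=F4 (TT)
bar 3: v0=C4 v1=A4 (M6)
bar 4: v0=A3 v1=C4 (m3)
bar 5: v0=C4 v1=A4 (M6)
bar 6: v0=D4 v1=F4 (m3)
bar 7: v0=B3 v1=G4 (m6)
bar 8: v0=A3 v1=A4 (P8)
  R4 @ bar2.0: B3/F4 TT untreated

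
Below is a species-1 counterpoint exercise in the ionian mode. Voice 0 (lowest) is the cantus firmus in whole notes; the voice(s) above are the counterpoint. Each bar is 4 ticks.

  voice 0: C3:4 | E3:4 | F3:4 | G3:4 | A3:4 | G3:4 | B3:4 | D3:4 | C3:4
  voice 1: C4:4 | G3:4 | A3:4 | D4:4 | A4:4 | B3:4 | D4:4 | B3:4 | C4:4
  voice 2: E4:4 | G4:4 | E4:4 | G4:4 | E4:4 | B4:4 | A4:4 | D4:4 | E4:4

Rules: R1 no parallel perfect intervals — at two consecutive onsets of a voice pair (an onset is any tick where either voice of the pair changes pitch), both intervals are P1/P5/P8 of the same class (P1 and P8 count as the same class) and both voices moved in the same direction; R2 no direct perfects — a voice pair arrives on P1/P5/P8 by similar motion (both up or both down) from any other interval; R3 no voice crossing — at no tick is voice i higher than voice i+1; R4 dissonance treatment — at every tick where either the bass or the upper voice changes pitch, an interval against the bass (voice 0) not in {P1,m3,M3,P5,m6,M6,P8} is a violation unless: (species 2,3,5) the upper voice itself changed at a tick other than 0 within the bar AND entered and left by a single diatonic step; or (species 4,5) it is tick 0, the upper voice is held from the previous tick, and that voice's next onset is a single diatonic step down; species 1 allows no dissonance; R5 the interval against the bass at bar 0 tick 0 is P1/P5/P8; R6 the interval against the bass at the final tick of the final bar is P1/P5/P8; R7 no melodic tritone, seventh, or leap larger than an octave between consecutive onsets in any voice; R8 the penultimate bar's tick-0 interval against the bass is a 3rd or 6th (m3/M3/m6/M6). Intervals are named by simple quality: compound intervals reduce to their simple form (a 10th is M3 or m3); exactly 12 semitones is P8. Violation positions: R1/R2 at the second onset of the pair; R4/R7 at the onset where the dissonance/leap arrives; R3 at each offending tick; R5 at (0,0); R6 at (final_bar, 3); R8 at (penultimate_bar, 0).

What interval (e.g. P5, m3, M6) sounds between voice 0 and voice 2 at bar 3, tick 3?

P8

voice 0=G3 voice 2=G4 -> P8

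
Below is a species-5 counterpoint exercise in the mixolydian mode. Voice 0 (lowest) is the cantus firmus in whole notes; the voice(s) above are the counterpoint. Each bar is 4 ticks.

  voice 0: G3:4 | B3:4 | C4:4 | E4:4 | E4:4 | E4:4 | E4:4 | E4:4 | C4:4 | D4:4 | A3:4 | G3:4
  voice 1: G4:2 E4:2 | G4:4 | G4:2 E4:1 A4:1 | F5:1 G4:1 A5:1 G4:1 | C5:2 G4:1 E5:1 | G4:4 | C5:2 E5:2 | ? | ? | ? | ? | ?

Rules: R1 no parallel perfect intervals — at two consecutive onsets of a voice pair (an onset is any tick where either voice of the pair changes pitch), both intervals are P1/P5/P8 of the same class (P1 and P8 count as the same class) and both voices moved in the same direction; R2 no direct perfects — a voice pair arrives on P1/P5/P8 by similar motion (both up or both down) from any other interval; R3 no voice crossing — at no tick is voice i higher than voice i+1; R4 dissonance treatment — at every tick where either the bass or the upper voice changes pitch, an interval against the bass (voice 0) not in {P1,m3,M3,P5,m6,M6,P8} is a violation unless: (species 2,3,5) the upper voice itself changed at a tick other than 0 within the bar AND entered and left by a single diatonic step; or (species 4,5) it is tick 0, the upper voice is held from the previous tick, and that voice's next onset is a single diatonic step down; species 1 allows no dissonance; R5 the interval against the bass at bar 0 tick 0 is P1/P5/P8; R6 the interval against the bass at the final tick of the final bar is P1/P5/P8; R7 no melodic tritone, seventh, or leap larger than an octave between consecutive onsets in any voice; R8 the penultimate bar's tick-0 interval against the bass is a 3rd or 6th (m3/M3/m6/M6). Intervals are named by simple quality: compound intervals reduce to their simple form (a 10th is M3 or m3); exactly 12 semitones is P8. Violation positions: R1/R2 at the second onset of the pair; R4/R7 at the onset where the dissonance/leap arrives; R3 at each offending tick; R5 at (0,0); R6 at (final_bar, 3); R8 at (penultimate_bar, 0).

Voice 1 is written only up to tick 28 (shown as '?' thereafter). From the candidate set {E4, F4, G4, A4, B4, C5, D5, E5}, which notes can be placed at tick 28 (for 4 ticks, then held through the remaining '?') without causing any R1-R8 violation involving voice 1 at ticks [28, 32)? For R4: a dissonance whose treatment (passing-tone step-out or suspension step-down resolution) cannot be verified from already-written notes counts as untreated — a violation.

E4: legal
F4: violates R4,R7
G4: legal
A4: violates R4
B4: legal
C5: legal
D5: violates R4
E5: legal

{B4, C5, E4, E5, G4}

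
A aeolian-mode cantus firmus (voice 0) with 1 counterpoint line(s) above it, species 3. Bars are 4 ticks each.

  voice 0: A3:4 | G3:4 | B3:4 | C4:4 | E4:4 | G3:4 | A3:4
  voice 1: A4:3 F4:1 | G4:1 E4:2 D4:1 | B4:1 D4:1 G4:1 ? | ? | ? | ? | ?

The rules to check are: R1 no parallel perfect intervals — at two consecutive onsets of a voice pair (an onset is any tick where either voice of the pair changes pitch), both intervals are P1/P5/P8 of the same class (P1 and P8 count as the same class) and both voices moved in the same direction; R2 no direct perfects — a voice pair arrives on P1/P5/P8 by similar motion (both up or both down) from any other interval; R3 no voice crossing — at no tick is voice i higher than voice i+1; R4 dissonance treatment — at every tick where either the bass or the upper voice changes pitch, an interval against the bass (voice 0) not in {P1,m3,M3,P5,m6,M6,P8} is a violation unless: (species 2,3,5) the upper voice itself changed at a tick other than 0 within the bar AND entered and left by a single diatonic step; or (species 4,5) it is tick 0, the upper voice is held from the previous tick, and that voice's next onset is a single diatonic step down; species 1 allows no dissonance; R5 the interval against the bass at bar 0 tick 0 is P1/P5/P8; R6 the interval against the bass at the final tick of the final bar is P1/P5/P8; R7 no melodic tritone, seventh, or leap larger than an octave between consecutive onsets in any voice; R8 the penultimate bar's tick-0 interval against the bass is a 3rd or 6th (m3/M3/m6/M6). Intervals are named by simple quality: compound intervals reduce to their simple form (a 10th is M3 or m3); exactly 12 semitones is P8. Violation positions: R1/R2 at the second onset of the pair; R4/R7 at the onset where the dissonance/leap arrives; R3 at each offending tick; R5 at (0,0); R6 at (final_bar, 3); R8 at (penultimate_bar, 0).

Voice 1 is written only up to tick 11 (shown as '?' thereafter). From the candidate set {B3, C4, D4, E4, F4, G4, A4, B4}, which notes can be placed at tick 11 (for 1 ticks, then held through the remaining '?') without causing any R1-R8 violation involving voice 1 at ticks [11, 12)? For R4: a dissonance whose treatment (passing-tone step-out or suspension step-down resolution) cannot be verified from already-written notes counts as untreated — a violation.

B3: legal
C4: violates R4
D4: legal
E4: violates R4
F4: violates R4
G4: legal
A4: violates R4
B4: legal

{B3, B4, D4, G4}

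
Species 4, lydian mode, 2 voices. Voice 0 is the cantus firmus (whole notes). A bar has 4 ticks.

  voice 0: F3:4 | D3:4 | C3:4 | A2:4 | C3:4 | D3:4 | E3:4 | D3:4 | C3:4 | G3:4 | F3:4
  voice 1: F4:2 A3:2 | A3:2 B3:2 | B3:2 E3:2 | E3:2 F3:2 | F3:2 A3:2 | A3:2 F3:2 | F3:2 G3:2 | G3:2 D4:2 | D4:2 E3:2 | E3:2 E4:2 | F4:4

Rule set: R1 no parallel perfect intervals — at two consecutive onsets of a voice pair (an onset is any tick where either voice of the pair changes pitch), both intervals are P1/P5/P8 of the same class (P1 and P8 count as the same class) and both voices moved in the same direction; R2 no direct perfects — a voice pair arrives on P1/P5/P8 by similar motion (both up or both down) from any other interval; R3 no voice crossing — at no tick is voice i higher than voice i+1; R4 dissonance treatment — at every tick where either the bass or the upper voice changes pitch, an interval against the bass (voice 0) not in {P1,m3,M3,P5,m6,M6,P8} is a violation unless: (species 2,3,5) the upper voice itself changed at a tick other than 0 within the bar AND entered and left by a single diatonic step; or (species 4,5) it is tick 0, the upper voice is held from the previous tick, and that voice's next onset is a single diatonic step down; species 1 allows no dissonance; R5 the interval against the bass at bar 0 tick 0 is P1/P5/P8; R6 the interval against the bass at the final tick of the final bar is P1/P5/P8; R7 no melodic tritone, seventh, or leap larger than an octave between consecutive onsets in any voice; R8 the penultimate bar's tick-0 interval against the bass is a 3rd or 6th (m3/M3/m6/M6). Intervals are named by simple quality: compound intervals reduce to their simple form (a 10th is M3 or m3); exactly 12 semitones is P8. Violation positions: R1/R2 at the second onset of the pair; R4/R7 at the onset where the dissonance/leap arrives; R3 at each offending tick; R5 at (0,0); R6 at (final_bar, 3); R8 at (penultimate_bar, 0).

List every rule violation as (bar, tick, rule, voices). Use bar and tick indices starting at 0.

bar 0: v0=F3 v1=F4 downbeat P8
bar 1: v0=D3 v1=A3 downbeat P5
bar 2: v0=C3 v1=B3 downbeat M7
bar 3: v0=A2 v1=E3 downbeat P5
bar 4: v0=C3 v1=F3 downbeat P4
bar 5: v0=D3 v1=A3 downbeat P5
bar 6: v0=E3 v1=F3 downbeat m2
bar 7: v0=D3 v1=G3 downbeat P4
bar 8: v0=C3 v1=D4 downbeat M2
bar 9: v0=G3 v1=E3 downbeat m3
bar 10: v0=F3 v1=F4 downbeat P8
  -> R4 @ bar 2 tick 0 v(0, 1): C3/B3 M7 untreated
  -> R4 @ bar 4 tick 0 v(0, 1): C3/F3 P4 untreated
  -> R4 @ bar 6 tick 0 v(0, 1): E3/F3 m2 untreated
  -> R4 @ bar 7 tick 0 v(0, 1): D3/G3 P4 untreated
  -> R4 @ bar 8 tick 0 v(0, 1): C3/D4 M2 untreated
  -> R7 @ bar 8 tick 2 v(1,): D4->E3 leap 10st
  -> R3 @ bar 9 tick 0 v(0, 1): G3 above E3
  -> R3 @ bar 9 tick 1 v(0, 1): G3 above E3

(2, 0, R4, (0, 1))
(4, 0, R4, (0, 1))
(6, 0, R4, (0, 1))
(7, 0, R4, (0, 1))
(8, 0, R4, (0, 1))
(8, 2, R7, (1,))
(9, 0, R3, (0, 1))
(9, 1, R3, (0, 1))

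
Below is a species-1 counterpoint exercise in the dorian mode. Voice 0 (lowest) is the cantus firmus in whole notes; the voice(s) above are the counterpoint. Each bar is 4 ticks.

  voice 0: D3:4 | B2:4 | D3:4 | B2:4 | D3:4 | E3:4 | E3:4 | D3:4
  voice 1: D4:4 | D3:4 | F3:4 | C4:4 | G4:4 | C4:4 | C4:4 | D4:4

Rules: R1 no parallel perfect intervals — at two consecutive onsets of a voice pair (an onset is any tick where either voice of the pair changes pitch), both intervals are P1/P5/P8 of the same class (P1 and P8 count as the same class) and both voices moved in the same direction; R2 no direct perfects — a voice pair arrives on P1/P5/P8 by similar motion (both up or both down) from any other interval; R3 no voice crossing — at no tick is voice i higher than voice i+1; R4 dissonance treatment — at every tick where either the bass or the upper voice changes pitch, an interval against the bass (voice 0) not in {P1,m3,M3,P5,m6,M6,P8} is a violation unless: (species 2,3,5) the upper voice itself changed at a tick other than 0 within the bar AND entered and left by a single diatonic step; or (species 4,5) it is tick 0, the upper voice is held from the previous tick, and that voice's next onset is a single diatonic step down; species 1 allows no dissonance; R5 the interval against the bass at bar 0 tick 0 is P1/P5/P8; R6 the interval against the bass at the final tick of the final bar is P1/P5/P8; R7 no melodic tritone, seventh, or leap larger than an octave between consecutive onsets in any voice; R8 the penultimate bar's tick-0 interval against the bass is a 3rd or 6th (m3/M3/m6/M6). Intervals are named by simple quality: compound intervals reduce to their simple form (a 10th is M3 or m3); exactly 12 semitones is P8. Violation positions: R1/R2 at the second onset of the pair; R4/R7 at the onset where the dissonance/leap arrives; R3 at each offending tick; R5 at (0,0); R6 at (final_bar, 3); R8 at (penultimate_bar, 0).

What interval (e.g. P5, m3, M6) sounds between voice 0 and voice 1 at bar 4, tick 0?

P4

voice 0=D3 voice 1=G4 -> P4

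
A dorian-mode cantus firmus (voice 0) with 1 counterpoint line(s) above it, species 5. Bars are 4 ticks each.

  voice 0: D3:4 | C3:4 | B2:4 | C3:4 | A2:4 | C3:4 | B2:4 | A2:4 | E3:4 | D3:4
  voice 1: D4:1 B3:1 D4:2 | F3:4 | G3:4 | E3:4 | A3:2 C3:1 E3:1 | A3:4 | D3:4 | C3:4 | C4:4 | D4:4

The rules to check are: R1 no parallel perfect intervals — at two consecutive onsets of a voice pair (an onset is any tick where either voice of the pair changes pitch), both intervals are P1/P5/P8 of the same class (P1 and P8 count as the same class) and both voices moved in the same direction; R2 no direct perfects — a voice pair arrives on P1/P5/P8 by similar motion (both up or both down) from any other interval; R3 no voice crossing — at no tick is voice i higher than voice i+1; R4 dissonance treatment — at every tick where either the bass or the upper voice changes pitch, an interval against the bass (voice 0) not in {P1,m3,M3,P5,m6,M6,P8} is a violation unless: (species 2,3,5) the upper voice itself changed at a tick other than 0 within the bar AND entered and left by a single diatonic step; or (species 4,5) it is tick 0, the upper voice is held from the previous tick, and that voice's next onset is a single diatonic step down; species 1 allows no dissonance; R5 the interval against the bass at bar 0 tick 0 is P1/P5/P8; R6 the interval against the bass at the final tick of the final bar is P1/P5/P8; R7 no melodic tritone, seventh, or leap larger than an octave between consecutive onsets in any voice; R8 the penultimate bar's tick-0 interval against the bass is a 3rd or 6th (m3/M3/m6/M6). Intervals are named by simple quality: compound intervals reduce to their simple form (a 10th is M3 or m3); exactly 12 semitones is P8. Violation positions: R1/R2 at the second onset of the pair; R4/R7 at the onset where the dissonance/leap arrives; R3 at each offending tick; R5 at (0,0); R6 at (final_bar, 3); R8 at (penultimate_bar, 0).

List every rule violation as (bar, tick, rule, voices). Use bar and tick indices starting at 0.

(1, 0, R4, (0, 1))

bar 0: v0=D3 v1=D4 downbeat P8
bar 1: v0=C3 v1=F3 downbeat P4
bar 2: v0=B2 v1=G3 downbeat m6
bar 3: v0=C3 v1=E3 downbeat M3
bar 4: v0=A2 v1=A3 downbeat P8
bar 5: v0=C3 v1=A3 downbeat M6
bar 6: v0=B2 v1=D3 downbeat m3
bar 7: v0=A2 v1=C3 downbeat m3
bar 8: v0=E3 v1=C4 downbeat m6
bar 9: v0=D3 v1=D4 downbeat P8
  -> R4 @ bar 1 tick 0 v(0, 1): C3/F3 P4 untreated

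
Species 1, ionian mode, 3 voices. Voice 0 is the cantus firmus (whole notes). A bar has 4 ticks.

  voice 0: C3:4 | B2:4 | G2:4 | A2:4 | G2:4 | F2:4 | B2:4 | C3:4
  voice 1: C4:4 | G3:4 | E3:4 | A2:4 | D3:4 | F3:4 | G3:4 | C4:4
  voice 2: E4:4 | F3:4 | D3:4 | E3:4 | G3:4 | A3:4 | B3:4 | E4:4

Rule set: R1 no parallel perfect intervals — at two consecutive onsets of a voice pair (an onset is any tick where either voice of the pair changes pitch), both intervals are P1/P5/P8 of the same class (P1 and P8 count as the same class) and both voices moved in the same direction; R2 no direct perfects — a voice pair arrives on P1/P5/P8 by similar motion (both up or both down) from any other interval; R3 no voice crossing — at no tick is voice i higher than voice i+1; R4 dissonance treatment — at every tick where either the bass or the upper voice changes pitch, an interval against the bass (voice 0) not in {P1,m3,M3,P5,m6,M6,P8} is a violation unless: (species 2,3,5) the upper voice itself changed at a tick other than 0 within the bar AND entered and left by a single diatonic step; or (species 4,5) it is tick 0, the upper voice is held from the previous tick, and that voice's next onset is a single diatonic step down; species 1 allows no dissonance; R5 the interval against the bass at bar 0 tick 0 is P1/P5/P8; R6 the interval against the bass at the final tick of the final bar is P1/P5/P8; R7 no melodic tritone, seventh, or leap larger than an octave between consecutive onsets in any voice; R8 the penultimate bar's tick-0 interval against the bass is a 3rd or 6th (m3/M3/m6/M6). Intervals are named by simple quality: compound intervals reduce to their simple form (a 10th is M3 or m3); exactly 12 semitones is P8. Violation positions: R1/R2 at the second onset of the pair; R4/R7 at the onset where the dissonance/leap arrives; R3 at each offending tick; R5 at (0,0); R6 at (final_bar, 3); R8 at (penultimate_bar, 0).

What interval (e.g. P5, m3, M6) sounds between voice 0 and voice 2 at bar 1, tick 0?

TT

voice 0=B2 voice 2=F3 -> TT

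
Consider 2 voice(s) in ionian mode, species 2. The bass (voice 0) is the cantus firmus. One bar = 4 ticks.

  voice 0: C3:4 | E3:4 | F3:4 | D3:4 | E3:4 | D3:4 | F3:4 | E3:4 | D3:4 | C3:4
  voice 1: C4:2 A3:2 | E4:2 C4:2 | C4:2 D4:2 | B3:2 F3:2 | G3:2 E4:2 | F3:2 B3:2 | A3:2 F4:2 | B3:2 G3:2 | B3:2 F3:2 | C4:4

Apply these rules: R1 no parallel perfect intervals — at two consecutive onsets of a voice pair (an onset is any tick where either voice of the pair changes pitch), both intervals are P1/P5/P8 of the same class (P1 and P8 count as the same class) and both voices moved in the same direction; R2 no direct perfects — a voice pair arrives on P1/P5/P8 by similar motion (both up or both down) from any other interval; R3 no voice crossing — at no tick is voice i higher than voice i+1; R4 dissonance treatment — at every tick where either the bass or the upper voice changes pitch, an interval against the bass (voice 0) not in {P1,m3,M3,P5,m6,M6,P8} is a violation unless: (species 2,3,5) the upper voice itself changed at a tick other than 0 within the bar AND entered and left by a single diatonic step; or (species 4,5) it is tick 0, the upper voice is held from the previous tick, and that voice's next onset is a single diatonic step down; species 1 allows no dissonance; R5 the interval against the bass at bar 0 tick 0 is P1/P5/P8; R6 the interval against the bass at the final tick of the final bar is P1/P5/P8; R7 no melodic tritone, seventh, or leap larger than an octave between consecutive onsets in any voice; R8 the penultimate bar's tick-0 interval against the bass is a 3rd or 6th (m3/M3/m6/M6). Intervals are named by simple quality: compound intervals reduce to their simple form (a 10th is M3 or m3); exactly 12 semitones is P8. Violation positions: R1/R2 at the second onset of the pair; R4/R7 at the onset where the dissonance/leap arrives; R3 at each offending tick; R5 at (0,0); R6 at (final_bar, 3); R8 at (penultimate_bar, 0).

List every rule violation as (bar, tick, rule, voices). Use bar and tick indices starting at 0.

bar 0: v0=C3 v1=C4 downbeat P8
bar 1: v0=E3 v1=E4 downbeat P8
bar 2: v0=F3 v1=C4 downbeat P5
bar 3: v0=D3 v1=B3 downbeat M6
bar 4: v0=E3 v1=G3 downbeat m3
bar 5: v0=D3 v1=F3 downbeat m3
bar 6: v0=F3 v1=A3 downbeat M3
bar 7: v0=E3 v1=B3 downbeat P5
bar 8: v0=D3 v1=B3 downbeat M6
bar 9: v0=C3 v1=C4 downbeat P8
  -> R2 @ bar 1 tick 0 v(0, 1): C3/A3 M6 -> E3/E4 P8 similar
  -> R7 @ bar 3 tick 2 v(1,): B3->F3 leap 6st
  -> R7 @ bar 5 tick 0 v(1,): E4->F3 leap 11st
  -> R7 @ bar 5 tick 2 v(1,): F3->B3 leap 6st
  -> R2 @ bar 7 tick 0 v(0, 1): F3/F4 P8 -> E3/B3 P5 similar
  -> R7 @ bar 7 tick 0 v(1,): F4->B3 leap 6st
  -> R7 @ bar 8 tick 2 v(1,): B3->F3 leap 6st

(1, 0, R2, (0, 1))
(3, 2, R7, (1,))
(5, 0, R7, (1,))
(5, 2, R7, (1,))
(7, 0, R2, (0, 1))
(7, 0, R7, (1,))
(8, 2, R7, (1,))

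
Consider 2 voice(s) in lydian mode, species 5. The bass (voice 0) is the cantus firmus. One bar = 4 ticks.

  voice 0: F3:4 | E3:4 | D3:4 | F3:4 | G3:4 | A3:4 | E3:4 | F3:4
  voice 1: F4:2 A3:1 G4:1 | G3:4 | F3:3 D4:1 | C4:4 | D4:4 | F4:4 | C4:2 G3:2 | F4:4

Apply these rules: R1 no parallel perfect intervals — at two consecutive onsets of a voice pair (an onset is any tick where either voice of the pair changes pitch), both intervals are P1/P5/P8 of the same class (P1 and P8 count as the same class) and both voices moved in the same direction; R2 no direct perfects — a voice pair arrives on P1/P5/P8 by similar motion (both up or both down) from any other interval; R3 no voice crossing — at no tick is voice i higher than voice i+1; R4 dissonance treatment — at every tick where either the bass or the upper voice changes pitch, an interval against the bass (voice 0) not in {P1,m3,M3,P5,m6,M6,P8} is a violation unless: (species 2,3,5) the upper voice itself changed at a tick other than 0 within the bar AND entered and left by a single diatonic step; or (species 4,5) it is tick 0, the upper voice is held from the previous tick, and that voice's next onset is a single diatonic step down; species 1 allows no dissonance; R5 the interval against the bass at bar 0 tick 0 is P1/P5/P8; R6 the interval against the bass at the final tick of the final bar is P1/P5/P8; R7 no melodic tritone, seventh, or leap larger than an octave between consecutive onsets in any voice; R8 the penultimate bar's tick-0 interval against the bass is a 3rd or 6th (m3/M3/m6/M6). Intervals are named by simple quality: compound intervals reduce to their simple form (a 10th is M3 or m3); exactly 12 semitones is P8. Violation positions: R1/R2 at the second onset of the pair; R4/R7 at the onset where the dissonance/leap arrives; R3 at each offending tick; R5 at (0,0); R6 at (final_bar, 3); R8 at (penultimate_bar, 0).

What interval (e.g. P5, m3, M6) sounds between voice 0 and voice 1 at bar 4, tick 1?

voice 0=G3 voice 1=D4 -> P5

P5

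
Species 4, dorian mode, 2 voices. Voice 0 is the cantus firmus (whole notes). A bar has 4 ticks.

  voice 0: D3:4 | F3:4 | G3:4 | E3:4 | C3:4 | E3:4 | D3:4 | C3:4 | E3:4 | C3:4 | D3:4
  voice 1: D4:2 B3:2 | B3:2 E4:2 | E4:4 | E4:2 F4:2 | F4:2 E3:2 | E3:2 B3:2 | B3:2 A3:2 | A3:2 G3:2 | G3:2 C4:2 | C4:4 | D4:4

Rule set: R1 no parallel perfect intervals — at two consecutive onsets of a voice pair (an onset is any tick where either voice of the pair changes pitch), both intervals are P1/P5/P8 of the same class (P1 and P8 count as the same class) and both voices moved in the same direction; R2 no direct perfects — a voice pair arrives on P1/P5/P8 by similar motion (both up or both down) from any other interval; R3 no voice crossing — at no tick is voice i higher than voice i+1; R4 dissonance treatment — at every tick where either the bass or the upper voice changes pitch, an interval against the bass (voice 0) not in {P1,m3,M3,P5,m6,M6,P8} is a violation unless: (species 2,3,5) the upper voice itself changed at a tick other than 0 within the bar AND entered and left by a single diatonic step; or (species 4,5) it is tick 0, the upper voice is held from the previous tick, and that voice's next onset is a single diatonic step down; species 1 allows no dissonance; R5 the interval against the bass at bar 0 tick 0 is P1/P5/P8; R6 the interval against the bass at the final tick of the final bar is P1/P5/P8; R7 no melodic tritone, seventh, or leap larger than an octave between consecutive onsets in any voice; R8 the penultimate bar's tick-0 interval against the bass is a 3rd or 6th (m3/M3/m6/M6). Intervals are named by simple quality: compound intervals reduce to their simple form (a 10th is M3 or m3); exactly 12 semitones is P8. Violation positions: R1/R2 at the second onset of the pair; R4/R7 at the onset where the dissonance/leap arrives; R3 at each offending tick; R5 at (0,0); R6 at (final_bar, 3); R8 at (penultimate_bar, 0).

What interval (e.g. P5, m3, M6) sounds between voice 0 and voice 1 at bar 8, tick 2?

voice 0=E3 voice 1=C4 -> m6

m6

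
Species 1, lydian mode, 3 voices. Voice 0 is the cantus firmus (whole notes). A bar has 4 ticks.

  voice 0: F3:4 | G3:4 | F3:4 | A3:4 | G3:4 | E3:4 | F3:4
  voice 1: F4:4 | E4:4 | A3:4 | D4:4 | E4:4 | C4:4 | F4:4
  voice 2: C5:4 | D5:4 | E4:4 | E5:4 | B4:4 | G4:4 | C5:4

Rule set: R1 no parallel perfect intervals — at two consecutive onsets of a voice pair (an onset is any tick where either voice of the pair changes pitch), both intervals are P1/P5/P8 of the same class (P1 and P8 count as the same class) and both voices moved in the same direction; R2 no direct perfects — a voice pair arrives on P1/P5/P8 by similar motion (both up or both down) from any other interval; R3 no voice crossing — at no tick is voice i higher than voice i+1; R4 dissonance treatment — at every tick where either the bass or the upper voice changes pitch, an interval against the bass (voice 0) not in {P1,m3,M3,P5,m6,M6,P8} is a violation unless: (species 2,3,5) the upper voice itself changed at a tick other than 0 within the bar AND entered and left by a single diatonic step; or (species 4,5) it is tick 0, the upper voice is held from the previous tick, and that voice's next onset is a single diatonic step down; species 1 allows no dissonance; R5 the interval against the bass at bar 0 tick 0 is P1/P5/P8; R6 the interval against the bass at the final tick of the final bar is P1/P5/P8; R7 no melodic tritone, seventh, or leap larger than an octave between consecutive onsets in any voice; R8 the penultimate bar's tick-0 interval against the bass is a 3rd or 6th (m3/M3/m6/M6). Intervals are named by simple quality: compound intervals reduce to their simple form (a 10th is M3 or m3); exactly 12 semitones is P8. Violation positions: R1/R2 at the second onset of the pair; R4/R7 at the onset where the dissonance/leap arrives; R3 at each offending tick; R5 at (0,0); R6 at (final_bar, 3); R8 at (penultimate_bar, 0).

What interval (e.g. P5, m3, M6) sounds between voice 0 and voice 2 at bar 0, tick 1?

voice 0=F3 voice 2=C5 -> P5

P5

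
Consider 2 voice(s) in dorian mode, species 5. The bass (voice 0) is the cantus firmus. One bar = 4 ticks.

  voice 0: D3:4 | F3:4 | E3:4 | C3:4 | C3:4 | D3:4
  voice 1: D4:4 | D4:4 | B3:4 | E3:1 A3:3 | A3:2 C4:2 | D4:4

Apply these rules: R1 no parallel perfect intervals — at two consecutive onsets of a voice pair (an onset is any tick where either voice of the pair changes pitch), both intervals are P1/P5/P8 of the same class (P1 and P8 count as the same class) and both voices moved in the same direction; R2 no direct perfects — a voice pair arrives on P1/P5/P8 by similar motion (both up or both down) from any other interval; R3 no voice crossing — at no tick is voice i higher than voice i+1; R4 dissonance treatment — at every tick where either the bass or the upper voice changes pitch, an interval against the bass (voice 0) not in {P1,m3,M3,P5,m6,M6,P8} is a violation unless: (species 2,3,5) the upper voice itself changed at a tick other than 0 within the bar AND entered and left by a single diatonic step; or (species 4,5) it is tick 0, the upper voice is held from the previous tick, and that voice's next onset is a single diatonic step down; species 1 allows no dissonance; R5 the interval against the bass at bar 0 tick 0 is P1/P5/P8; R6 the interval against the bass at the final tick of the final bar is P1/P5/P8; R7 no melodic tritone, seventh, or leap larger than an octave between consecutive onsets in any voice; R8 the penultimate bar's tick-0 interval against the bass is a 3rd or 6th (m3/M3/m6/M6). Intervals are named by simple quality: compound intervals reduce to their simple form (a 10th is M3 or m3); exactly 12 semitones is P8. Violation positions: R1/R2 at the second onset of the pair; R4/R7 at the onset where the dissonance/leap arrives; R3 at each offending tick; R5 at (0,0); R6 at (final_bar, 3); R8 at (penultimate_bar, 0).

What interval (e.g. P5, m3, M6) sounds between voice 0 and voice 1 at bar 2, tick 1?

P5

voice 0=E3 voice 1=B3 -> P5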